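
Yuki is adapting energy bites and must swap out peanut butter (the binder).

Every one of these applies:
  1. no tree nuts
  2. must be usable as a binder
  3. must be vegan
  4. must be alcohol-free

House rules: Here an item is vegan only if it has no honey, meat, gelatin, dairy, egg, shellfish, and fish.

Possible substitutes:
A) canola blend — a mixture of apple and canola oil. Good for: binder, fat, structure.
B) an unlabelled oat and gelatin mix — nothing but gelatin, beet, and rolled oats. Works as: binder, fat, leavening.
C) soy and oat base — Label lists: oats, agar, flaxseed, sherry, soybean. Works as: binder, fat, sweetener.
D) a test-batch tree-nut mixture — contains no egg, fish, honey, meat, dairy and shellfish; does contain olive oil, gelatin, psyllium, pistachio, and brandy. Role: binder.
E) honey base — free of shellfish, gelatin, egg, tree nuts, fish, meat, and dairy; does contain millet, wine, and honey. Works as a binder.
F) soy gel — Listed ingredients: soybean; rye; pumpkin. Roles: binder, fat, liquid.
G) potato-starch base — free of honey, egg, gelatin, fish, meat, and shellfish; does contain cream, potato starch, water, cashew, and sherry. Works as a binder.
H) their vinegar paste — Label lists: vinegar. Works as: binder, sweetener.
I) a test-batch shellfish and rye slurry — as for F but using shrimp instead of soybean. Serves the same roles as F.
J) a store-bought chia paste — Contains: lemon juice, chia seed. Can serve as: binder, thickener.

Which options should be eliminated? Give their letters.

B, C, D, E, G, I

A: no tree nuts, vegan — valid
B: has gelatin, so not vegan — no
C: has sherry, so not alcohol-free — reject
D: has gelatin, so not vegan; has brandy, so not alcohol-free (and 1 more) — out
E: has honey, so not vegan; has wine, so not alcohol-free — out
F: no tree nuts, vegan — OK
G: has cream, so not vegan; has sherry, so not alcohol-free (and 1 more) — out
H: all constraints satisfied — OK
I: has shrimp, so not vegan — out
J: only lemon juice and chia seed; none excluded — keep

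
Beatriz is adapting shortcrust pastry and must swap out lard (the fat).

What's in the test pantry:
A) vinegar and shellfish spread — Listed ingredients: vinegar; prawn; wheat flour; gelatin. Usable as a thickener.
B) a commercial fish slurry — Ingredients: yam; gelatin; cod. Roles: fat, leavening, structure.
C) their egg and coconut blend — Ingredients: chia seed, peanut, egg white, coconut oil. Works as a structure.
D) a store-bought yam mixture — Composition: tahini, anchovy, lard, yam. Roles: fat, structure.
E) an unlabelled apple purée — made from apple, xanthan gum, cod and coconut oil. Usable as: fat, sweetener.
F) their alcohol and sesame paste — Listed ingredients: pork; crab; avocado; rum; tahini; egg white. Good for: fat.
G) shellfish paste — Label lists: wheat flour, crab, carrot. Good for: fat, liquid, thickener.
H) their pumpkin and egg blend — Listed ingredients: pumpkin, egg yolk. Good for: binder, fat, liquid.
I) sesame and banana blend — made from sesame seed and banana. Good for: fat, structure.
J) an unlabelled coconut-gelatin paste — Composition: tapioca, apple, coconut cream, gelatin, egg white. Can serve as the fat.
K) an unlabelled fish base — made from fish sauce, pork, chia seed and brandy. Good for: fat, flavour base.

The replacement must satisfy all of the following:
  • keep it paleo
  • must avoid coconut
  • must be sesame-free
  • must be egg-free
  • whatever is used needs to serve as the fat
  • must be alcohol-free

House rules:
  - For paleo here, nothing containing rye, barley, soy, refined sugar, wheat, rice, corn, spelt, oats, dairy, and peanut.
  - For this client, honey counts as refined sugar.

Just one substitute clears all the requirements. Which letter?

A: not usable as a fat; has wheat flour, so not paleo — no
B: every rule checks out — OK
C: not usable as a fat; has peanut, so not paleo (and 2 more) — reject
D: has tahini, so not sesame-free — reject
E: has coconut oil, so not coconut-free — no
F: has egg white, so not egg-free; has tahini, so not sesame-free (and 1 more) — no
G: has wheat flour, so not paleo — no
H: has egg yolk, so not egg-free — out
I: has sesame seed, so not sesame-free — no
J: has egg white, so not egg-free; has coconut cream, so not coconut-free — no
K: has brandy, so not alcohol-free — no

B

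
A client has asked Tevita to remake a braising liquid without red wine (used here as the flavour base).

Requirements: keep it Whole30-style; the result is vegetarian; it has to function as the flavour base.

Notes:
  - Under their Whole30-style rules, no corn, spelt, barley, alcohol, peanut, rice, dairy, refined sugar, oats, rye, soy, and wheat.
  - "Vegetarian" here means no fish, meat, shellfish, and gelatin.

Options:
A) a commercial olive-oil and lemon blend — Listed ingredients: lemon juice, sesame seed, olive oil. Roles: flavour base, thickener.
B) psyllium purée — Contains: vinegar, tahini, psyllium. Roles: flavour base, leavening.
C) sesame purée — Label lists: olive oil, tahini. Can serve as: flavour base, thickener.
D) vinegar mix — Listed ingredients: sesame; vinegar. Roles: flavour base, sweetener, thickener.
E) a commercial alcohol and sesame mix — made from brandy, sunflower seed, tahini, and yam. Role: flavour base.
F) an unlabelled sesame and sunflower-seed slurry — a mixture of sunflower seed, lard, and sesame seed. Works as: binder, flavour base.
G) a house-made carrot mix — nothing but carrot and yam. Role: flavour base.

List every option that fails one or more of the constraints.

E, F

A: only sesame seed, olive oil, and lemon juice; none excluded — OK
B: vegetarian, Whole30-style — valid
C: nothing on the exclusion list — keep
D: only sesame and vinegar; none excluded — OK
E: has brandy, so not Whole30-style — out
F: has lard, so not vegetarian — out
G: works as a flavour base, Whole30-style, vegetarian — valid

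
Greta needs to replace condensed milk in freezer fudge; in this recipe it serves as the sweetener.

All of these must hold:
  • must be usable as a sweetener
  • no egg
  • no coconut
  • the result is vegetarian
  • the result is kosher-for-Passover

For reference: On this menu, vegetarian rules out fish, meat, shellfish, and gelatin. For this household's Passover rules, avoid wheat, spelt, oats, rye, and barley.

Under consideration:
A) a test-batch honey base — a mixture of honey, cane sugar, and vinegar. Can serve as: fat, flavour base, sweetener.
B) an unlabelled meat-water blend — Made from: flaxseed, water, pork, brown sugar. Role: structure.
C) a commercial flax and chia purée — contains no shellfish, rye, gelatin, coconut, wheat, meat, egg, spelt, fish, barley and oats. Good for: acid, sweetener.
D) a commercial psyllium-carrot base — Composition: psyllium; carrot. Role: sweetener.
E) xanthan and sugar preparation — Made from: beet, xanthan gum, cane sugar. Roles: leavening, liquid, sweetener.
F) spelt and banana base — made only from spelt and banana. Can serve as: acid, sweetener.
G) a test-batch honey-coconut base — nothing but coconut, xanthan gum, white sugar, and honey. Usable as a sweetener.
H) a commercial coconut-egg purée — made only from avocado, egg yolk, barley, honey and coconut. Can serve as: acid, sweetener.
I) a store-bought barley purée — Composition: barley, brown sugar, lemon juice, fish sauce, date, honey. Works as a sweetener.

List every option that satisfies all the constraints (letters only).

A, C, D, E

A: nothing on the exclusion list — valid
B: not usable as a sweetener; has pork, so not vegetarian — no
C: every rule checks out — OK
D: only carrot and psyllium; none excluded — valid
E: works as a sweetener, no coconut, no egg — OK
F: has spelt, so not kosher-for-Passover — out
G: has coconut, so not coconut-free — no
H: has barley, so not kosher-for-Passover; has coconut, so not coconut-free (and 1 more) — out
I: has fish sauce, so not vegetarian; has barley, so not kosher-for-Passover — no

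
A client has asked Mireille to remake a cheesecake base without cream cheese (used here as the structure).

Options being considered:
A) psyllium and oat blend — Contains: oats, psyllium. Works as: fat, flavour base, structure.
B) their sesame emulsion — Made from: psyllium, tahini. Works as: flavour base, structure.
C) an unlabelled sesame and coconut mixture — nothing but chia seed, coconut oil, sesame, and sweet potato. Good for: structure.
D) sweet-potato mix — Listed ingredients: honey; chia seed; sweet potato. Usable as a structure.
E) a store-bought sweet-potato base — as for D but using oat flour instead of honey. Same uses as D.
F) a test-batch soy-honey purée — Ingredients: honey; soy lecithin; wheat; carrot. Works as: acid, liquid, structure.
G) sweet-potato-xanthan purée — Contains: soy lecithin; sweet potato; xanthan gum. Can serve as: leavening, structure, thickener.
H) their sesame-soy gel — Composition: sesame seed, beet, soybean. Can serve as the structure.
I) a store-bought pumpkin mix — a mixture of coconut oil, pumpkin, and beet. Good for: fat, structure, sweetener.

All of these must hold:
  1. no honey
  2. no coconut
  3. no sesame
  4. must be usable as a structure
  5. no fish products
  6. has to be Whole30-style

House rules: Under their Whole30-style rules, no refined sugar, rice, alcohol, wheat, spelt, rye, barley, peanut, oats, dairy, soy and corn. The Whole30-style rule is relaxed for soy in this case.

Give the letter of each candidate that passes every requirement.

A: has oats, so not Whole30-style — out
B: has tahini, so not sesame-free — out
C: has sesame, so not sesame-free; has coconut oil, so not coconut-free — reject
D: has honey, so not honey-free — out
E: has oat flour, so not Whole30-style — reject
F: has wheat, so not Whole30-style; has honey, so not honey-free — reject
G: soy is permitted under the Whole30-style carve-out; nothing else excluded — keep
H: has sesame seed, so not sesame-free — no
I: has coconut oil, so not coconut-free — no

G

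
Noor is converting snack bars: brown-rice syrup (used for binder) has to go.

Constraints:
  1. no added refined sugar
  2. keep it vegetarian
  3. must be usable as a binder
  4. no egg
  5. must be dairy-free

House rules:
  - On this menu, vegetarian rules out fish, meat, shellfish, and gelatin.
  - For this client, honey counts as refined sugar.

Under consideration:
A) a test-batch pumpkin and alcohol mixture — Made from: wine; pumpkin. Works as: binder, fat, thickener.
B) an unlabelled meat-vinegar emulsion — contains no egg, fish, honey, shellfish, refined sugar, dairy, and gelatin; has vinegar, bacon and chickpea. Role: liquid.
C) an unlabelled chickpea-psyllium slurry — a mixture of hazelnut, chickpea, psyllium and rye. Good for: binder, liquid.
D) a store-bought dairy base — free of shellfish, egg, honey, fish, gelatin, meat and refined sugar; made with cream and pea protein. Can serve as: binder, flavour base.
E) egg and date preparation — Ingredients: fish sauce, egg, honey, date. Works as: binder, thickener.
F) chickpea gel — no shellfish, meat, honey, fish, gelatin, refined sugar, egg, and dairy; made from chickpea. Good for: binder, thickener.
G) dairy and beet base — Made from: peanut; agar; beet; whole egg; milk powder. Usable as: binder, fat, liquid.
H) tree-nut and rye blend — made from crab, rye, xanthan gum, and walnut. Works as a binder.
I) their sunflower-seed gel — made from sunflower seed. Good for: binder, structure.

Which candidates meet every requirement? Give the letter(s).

A: every rule checks out — valid
B: not usable as a binder; has bacon, so not vegetarian — out
C: no dairy, no egg — valid
D: has cream, so not dairy-free — no
E: has fish sauce, so not vegetarian; has honey, so not no-added-sugar (and 1 more) — reject
F: works as a binder, no dairy, no-added-sugar — valid
G: has milk powder, so not dairy-free; has whole egg, so not egg-free — reject
H: has crab, so not vegetarian — no
I: all constraints satisfied — valid

A, C, F, I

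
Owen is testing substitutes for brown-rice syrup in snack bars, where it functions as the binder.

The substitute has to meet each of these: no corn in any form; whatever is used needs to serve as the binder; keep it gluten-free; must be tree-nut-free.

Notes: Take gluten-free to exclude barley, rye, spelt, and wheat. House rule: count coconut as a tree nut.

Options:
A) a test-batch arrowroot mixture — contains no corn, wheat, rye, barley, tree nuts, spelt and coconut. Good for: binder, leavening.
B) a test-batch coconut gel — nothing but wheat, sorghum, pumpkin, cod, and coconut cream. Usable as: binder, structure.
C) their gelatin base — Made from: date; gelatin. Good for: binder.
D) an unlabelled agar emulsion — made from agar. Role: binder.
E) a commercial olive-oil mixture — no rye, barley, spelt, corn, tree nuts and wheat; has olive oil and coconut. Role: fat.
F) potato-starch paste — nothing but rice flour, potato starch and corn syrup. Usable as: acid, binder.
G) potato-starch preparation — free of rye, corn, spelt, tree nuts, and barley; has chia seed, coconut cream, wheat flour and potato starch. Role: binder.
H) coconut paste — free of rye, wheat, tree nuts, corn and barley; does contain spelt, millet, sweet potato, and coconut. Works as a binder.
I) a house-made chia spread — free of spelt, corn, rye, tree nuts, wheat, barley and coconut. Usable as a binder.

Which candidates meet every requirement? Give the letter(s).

A: works as a binder, tree-nut-free, no corn — OK
B: has wheat, so not gluten-free; has coconut cream, so not tree-nut-free — no
C: only gelatin and date; none excluded — keep
D: only agar; none excluded — keep
E: not usable as a binder; has coconut, so not tree-nut-free — no
F: has corn syrup, so not corn-free — no
G: has wheat flour, so not gluten-free; has coconut cream, so not tree-nut-free — reject
H: has spelt, so not gluten-free; has coconut, so not tree-nut-free — out
I: works as a binder, no corn, gluten-free — OK

A, C, D, I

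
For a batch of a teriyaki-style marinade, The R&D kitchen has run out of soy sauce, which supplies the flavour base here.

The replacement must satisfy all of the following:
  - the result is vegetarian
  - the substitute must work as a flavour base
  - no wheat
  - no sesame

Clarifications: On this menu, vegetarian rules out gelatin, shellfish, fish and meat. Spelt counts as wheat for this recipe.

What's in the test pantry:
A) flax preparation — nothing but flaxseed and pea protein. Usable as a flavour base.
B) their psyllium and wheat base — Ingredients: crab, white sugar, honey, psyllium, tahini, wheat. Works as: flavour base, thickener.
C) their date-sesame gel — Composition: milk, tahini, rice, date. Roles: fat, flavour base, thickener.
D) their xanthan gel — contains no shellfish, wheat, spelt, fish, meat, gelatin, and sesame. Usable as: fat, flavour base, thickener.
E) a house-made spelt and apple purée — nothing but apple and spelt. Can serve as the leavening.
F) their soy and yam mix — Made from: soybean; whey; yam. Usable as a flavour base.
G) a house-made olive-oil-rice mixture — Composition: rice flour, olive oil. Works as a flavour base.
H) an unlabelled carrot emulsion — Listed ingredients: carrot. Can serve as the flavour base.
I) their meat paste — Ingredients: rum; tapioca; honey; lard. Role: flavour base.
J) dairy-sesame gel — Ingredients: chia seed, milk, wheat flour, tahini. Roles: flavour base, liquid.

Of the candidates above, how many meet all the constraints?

A: only flaxseed and pea protein; none excluded — valid
B: has crab, so not vegetarian; has tahini, so not sesame-free (and 1 more) — reject
C: has tahini, so not sesame-free — reject
D: all constraints satisfied — valid
E: not usable as a flavour base; has spelt, so not wheat-free — no
F: every rule checks out — keep
G: vegetarian, wheat-free — valid
H: wheat-free, no sesame — keep
I: has lard, so not vegetarian — out
J: has tahini, so not sesame-free; has wheat flour, so not wheat-free — out

5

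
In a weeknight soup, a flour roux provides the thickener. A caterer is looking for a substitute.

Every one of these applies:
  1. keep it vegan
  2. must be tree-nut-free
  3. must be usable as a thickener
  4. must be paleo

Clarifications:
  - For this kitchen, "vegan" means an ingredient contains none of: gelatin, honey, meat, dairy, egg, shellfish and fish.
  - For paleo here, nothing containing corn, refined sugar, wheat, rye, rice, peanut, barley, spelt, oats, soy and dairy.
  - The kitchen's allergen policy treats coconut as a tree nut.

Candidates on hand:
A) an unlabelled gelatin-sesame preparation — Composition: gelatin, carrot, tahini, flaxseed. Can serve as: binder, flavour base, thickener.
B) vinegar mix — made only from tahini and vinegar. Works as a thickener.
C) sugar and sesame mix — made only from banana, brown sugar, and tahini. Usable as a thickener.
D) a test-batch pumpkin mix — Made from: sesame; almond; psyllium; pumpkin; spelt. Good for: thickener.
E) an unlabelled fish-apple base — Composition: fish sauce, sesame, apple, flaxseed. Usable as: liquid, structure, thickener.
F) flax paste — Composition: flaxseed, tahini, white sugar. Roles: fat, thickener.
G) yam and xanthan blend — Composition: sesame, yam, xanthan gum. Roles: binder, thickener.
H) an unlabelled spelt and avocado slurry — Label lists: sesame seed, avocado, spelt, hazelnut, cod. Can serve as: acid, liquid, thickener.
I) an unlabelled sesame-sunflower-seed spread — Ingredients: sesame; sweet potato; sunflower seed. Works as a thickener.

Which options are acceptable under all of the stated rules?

A: has gelatin, so not vegan — reject
B: paleo, vegan — OK
C: has brown sugar, so not paleo — out
D: has spelt, so not paleo; has almond, so not tree-nut-free — out
E: has fish sauce, so not vegan — out
F: has white sugar, so not paleo — out
G: only sesame, xanthan gum and yam; none excluded — valid
H: has cod, so not vegan; has spelt, so not paleo (and 1 more) — reject
I: only sesame, sunflower seed and sweet potato; none excluded — valid

B, G, I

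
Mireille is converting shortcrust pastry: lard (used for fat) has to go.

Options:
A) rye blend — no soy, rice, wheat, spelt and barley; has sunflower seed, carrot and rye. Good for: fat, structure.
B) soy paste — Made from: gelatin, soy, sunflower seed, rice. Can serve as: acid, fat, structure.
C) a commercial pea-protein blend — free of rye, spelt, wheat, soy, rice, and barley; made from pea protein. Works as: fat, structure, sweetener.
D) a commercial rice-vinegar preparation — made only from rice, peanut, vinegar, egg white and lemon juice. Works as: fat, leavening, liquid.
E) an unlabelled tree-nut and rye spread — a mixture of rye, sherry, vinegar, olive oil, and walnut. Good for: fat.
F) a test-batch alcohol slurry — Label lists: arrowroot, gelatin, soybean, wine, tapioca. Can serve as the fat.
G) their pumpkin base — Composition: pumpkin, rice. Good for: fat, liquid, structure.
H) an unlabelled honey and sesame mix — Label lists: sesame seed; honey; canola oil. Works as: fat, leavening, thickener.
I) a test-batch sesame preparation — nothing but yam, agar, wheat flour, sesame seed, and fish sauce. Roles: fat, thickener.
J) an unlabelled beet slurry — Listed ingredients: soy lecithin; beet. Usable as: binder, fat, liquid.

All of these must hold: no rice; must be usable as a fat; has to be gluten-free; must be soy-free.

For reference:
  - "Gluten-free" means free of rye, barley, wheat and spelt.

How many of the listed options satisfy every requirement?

2

A: has rye, so not gluten-free — reject
B: has soy, so not soy-free; has rice, so not rice-free — out
C: no soy, gluten-free — OK
D: has rice, so not rice-free — out
E: has rye, so not gluten-free — reject
F: has soybean, so not soy-free — reject
G: has rice, so not rice-free — out
H: works as a fat, no soy, gluten-free — keep
I: has wheat flour, so not gluten-free — reject
J: has soy lecithin, so not soy-free — reject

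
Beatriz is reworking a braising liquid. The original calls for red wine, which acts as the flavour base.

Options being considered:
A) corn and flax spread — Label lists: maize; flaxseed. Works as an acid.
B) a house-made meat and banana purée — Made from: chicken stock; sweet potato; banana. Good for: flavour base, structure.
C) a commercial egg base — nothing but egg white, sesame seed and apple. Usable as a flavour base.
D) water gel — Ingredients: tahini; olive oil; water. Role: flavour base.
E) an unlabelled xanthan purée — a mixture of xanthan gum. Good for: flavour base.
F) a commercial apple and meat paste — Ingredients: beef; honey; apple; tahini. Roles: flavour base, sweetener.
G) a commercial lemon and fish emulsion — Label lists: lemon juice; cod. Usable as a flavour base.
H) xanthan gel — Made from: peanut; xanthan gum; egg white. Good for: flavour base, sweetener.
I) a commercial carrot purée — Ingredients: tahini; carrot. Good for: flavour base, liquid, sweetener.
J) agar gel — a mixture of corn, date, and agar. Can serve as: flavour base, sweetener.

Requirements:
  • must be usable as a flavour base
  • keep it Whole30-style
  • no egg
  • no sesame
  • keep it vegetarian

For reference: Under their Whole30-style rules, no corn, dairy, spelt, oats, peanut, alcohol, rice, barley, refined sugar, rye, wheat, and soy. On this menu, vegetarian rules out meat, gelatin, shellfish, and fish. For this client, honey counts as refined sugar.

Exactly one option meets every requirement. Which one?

A: not usable as a flavour base; has maize, so not Whole30-style — reject
B: has chicken stock, so not vegetarian — out
C: has egg white, so not egg-free; has sesame seed, so not sesame-free — no
D: has tahini, so not sesame-free — no
E: all constraints satisfied — keep
F: has honey, so not Whole30-style; has beef, so not vegetarian (and 1 more) — reject
G: has cod, so not vegetarian — no
H: has peanut, so not Whole30-style; has egg white, so not egg-free — no
I: has tahini, so not sesame-free — no
J: has corn, so not Whole30-style — no

E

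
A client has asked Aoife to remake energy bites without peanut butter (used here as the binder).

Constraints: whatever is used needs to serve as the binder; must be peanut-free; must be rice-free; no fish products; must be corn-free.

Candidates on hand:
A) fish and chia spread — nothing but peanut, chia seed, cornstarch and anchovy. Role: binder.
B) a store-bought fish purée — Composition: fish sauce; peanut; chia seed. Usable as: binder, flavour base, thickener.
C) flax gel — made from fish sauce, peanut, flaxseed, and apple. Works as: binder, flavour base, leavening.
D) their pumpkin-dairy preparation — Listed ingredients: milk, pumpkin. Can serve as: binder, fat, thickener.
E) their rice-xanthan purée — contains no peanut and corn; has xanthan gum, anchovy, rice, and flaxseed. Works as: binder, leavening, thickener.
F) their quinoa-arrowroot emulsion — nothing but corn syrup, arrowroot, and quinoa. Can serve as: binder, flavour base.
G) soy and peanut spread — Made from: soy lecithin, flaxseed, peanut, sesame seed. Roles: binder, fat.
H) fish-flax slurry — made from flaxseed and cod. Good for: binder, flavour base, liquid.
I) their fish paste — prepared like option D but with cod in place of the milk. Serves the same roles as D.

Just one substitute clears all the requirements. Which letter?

D

A: has cornstarch, so not corn-free; has peanut, so not peanut-free (and 1 more) — out
B: has peanut, so not peanut-free; has fish sauce, so not fish-free — no
C: has peanut, so not peanut-free; has fish sauce, so not fish-free — out
D: all constraints satisfied — keep
E: has anchovy, so not fish-free; has rice, so not rice-free — no
F: has corn syrup, so not corn-free — reject
G: has peanut, so not peanut-free — reject
H: has cod, so not fish-free — out
I: has cod, so not fish-free — out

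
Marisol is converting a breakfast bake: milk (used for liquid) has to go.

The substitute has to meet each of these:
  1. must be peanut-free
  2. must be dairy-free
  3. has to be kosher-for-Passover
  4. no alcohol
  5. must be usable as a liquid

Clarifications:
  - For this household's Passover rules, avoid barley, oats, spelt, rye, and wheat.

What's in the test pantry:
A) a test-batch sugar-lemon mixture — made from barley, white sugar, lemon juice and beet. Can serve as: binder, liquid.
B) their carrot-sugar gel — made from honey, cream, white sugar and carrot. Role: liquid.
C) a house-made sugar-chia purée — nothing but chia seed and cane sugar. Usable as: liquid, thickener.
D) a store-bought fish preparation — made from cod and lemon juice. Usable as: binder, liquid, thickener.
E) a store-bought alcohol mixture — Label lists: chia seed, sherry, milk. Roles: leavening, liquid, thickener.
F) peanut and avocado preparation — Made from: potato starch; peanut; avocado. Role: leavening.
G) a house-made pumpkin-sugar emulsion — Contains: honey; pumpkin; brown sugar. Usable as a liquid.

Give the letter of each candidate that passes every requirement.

A: has barley, so not kosher-for-Passover — reject
B: has cream, so not dairy-free — reject
C: nothing on the exclusion list — keep
D: nothing on the exclusion list — keep
E: has milk, so not dairy-free; has sherry, so not alcohol-free — no
F: not usable as a liquid; has peanut, so not peanut-free — no
G: nothing on the exclusion list — OK

C, D, G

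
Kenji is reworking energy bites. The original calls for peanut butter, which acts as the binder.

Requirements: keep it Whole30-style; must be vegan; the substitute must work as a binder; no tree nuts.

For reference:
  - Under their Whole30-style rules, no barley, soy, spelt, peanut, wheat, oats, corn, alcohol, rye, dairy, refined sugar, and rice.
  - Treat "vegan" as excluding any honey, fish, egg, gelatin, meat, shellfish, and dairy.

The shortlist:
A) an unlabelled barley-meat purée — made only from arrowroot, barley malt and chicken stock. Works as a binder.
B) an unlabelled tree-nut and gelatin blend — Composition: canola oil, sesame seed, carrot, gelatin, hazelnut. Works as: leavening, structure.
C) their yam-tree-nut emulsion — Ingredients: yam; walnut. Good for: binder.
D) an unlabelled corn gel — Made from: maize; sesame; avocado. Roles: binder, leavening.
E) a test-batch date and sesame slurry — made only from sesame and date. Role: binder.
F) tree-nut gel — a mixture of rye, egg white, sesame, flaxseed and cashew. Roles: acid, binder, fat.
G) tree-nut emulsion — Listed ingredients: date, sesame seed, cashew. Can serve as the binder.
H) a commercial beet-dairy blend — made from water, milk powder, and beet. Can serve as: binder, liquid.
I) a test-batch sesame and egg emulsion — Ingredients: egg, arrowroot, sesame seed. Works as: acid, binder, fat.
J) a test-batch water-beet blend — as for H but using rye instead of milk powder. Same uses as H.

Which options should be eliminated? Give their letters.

A: has barley malt, so not Whole30-style; has chicken stock, so not vegan — reject
B: not usable as a binder; has gelatin, so not vegan (and 1 more) — reject
C: has walnut, so not tree-nut-free — out
D: has maize, so not Whole30-style — no
E: nothing on the exclusion list — keep
F: has rye, so not Whole30-style; has egg white, so not vegan (and 1 more) — reject
G: has cashew, so not tree-nut-free — out
H: has milk powder, so not Whole30-style; has milk powder, so not vegan — reject
I: has egg, so not vegan — out
J: has rye, so not Whole30-style — out

A, B, C, D, F, G, H, I, J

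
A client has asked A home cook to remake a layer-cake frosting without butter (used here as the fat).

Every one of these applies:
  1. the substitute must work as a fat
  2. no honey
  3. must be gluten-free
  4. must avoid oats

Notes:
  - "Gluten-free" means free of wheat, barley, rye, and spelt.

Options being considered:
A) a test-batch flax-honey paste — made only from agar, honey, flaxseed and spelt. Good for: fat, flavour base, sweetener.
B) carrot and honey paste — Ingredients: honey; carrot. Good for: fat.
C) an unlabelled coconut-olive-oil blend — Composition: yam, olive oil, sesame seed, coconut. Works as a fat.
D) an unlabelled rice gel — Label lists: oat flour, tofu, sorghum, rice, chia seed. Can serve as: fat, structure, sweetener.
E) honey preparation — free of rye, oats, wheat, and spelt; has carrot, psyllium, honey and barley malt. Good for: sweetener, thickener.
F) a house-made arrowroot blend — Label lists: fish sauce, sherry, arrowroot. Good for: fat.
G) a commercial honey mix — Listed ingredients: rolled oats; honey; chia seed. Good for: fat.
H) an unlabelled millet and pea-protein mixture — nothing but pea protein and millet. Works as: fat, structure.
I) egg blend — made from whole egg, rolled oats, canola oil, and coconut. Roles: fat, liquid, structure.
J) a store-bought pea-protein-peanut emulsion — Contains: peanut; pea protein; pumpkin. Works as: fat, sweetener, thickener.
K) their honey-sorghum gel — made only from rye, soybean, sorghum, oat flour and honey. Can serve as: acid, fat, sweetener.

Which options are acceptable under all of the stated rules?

A: has spelt, so not gluten-free; has honey, so not honey-free — no
B: has honey, so not honey-free — reject
C: nothing on the exclusion list — keep
D: has oat flour, so not oat-free — out
E: not usable as a fat; has barley malt, so not gluten-free (and 1 more) — no
F: no oats, gluten-free — valid
G: has honey, so not honey-free; has rolled oats, so not oat-free — reject
H: gluten-free, no oats — keep
I: has rolled oats, so not oat-free — reject
J: only peanut, pea protein, and pumpkin; none excluded — OK
K: has rye, so not gluten-free; has honey, so not honey-free (and 1 more) — reject

C, F, H, J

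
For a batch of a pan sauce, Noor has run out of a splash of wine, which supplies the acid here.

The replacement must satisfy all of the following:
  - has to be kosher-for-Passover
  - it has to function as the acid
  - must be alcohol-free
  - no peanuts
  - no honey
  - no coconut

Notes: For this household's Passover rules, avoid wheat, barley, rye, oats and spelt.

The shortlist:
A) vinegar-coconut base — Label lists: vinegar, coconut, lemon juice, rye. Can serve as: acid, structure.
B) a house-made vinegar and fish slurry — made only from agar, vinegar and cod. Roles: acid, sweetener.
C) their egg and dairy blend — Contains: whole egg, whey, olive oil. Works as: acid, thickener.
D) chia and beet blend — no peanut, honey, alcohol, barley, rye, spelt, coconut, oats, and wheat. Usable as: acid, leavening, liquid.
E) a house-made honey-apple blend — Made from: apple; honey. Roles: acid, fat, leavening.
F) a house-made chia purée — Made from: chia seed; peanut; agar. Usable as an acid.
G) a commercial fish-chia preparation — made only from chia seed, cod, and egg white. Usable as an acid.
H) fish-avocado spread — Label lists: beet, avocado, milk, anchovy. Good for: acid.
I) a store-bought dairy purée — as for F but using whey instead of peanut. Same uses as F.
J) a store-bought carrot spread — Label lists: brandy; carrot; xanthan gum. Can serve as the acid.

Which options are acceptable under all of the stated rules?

A: has rye, so not kosher-for-Passover; has coconut, so not coconut-free — no
B: works as an acid, kosher-for-Passover, no honey — OK
C: only whey, whole egg, and olive oil; none excluded — keep
D: nothing on the exclusion list — keep
E: has honey, so not honey-free — no
F: has peanut, so not peanut-free — reject
G: works as an acid, no honey, no peanut — valid
H: no coconut, no honey — keep
I: only whey, agar, and chia seed; none excluded — OK
J: has brandy, so not alcohol-free — reject

B, C, D, G, H, I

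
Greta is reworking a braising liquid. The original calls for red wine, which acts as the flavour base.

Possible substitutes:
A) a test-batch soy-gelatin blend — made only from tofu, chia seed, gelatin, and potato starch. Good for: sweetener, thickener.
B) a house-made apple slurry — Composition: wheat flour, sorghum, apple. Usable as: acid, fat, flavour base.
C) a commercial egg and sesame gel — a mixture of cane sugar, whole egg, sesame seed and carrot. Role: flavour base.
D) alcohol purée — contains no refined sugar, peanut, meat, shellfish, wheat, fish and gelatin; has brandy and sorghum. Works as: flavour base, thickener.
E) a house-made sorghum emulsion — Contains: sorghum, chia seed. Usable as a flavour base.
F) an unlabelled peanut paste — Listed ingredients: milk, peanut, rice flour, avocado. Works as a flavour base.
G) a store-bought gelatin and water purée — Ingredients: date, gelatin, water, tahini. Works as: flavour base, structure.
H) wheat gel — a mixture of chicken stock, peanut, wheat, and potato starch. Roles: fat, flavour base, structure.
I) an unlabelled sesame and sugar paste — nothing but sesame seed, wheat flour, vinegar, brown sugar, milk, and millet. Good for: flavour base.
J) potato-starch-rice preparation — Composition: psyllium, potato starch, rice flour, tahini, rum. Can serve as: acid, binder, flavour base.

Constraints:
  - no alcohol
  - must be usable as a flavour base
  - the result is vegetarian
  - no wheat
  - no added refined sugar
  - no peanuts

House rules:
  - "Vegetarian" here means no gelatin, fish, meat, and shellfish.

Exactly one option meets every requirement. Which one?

A: not usable as a flavour base; has gelatin, so not vegetarian — out
B: has wheat flour, so not wheat-free — reject
C: has cane sugar, so not no-added-sugar — no
D: has brandy, so not alcohol-free — no
E: all constraints satisfied — keep
F: has peanut, so not peanut-free — reject
G: has gelatin, so not vegetarian — no
H: has chicken stock, so not vegetarian; has wheat, so not wheat-free (and 1 more) — reject
I: has wheat flour, so not wheat-free; has brown sugar, so not no-added-sugar — no
J: has rum, so not alcohol-free — out

E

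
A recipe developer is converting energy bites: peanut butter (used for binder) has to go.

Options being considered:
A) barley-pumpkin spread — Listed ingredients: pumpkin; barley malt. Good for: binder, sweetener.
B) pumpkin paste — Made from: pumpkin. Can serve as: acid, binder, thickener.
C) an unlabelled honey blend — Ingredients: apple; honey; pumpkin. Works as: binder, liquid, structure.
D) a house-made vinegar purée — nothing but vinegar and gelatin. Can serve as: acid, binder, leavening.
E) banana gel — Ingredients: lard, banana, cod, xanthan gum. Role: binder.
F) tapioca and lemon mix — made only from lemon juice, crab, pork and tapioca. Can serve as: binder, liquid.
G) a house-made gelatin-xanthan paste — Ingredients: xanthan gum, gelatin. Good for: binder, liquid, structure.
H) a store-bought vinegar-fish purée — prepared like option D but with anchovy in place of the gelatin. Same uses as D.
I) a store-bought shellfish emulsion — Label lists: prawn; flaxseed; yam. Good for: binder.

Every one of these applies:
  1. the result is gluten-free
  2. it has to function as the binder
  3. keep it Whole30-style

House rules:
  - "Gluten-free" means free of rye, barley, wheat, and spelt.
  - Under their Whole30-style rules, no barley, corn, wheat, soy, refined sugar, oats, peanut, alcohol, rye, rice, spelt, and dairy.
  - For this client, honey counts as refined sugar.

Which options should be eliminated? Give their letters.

A: has barley malt, so not gluten-free; has barley malt, so not Whole30-style — out
B: every rule checks out — OK
C: has honey, so not Whole30-style — no
D: all constraints satisfied — OK
E: cod and lard etc. — none of it excluded — valid
F: Whole30-style, gluten-free — keep
G: only gelatin and xanthan gum; none excluded — OK
H: every rule checks out — keep
I: every rule checks out — valid

A, C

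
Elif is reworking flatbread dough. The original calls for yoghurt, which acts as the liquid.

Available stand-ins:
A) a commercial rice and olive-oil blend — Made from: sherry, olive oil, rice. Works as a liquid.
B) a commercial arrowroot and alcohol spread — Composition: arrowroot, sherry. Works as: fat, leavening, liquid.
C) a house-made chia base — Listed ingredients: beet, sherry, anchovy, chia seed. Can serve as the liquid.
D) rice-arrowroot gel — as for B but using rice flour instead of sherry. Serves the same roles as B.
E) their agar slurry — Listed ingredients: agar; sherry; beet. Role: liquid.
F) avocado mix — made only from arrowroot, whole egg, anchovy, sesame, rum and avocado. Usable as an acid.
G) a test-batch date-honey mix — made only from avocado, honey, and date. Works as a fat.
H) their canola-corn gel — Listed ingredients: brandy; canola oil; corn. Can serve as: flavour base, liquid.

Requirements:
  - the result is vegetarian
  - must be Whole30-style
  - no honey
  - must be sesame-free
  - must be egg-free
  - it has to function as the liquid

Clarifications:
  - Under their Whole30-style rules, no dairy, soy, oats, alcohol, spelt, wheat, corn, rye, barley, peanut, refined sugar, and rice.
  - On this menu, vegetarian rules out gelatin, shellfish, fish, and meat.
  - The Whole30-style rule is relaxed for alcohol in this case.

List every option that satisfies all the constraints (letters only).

A: has rice, so not Whole30-style — out
B: alcohol is permitted under the Whole30-style carve-out; nothing else excluded — valid
C: has anchovy, so not vegetarian — out
D: has rice flour, so not Whole30-style — out
E: alcohol is permitted under the Whole30-style carve-out; nothing else excluded — keep
F: not usable as a liquid; has anchovy, so not vegetarian (and 2 more) — reject
G: not usable as a liquid; has honey, so not honey-free — no
H: has corn, so not Whole30-style — out

B, E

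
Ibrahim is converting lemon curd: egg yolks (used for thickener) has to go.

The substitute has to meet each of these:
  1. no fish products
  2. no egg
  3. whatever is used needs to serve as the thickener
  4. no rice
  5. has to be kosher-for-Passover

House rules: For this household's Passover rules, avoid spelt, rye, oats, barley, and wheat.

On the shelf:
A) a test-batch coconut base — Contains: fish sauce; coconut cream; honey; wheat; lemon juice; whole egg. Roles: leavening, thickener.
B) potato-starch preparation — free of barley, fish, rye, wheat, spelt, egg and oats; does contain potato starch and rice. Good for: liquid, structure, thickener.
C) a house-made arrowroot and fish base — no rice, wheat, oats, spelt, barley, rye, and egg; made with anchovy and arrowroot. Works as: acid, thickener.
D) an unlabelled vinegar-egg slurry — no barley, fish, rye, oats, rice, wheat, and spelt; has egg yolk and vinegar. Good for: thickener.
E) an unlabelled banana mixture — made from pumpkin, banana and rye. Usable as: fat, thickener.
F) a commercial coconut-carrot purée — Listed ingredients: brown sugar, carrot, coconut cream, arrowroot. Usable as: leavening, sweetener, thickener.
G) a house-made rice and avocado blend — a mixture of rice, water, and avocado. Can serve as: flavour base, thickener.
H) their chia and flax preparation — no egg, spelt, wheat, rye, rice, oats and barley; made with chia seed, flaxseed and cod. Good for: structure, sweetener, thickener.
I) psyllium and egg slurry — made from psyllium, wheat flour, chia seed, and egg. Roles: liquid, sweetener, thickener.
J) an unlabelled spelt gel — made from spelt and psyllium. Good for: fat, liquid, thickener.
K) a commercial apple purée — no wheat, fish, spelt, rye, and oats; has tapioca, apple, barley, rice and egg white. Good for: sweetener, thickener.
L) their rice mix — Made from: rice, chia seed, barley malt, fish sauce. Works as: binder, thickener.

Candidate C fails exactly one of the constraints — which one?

usable as a thickener: satisfied
kosher-for-Passover: satisfied
rice-free: satisfied
fish-free: has anchovy — fails
egg-free: satisfied

fish-free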